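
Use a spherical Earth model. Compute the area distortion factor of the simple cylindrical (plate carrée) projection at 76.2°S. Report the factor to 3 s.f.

4.19

For the equirectangular projection with φ₀ = 0 (plate carrée), h = 1 along meridians and k = sec φ along parallels.
Areal scale = h·k = 1 × sec φ; at 76.2°, h = 1.000, k = 4.192, so h·k = 4.192.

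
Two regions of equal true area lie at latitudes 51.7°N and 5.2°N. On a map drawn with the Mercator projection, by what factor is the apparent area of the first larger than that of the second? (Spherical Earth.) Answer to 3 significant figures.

2.58

On Mercator, area is exaggerated by sec²φ = 1/cos²φ.
At 51.7°: sec²(51.7°) = 1/0.6198² = 2.603.
At 5.2°: sec²(5.2°) = 1/0.9959² = 1.008.
Ratio = 2.603/1.008 = cos²(5.2°)/cos²(51.7°) ≈ 2.58.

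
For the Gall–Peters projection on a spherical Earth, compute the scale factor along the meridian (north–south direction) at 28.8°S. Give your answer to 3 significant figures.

Gall–Peters is a cylindrical equal-area projection with standard parallels at ±45°. Cylindrical equal-area (φ₀ = 45°): h = cos φ / cos 45° along meridians, k = cos 45° / cos φ along parallels; h·k = 1.
h = cos 28.8° / cos 45° = 0.8763/0.7071 = 1.239.

1.24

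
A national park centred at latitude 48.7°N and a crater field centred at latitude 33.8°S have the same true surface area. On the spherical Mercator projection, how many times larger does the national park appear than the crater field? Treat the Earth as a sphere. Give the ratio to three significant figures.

Mercator areal scale is sec²φ.
At 48.7°: sec²(48.7°) = 1/0.6600² = 2.296.
At 33.8°: sec²(33.8°) = 1/0.8310² = 1.448.
Ratio = 2.296/1.448 = cos²(33.8°)/cos²(48.7°) ≈ 1.59.

1.59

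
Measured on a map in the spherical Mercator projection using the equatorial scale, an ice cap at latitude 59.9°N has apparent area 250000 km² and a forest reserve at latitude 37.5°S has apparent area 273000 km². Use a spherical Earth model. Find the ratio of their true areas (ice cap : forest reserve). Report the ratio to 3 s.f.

0.366

On Mercator the areal scale is sec²φ, so true area = apparent × cos²φ.
True area of ice cap: 250000 × cos²(59.9°) = 250000 × 0.2515 = 62880 km².
True area of forest reserve: 273000 × cos²(37.5°) = 273000 × 0.6294 = 171800 km².
Ratio = 62880 / 171800 ≈ 0.366.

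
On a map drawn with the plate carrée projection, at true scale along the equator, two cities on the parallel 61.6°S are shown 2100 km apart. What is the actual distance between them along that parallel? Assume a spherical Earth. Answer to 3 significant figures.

999 km

Plate carrée maps x = Rλ, y = Rφ. The meridian scale is h = 1 and the parallel scale is k = 1/cos φ = sec φ.
Along the parallel at 61.6°, map distances are exaggerated by k = sec 61.6° = 2.103.
True distance = 2100 / 2.103 = 2100 × cos 61.6° ≈ 999 km.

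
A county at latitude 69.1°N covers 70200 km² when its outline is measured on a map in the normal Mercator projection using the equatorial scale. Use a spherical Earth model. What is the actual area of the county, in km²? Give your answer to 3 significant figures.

For Mercator, h = k = sec φ (a conformal cylindrical projection has a single point scale, 1/cos φ).
Areal scale = k² = sec²φ = 1/cos²(69.1°) = 1/0.3567² = 7.858.
True area = apparent / (areal scale) = 70200 / 7.858 ≈ 8930 km².

8930 km²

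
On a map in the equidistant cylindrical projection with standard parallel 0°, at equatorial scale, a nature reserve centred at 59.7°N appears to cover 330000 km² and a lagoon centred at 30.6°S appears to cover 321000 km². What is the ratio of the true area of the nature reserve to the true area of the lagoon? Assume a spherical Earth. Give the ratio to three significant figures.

0.603

Plate carrée has h = 1 and k = sec φ, giving areal scale sec φ; true area = (apparent area) · cos φ.
True area of nature reserve: 330000 × cos(59.7°) = 330000 × 0.5045 = 166500 km².
True area of lagoon: 321000 × cos(30.6°) = 321000 × 0.8607 = 276300 km².
Ratio = 166500 / 276300 ≈ 0.603.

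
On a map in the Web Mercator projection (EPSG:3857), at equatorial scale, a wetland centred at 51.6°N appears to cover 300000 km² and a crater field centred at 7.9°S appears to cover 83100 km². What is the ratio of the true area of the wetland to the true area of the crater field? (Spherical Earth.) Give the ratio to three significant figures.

Since Mercator area scale is 1/cos²φ, the true area equals the apparent area multiplied by cos²φ.
True area of wetland: 300000 × cos²(51.6°) = 300000 × 0.3858 = 115700 km².
True area of crater field: 83100 × cos²(7.9°) = 83100 × 0.9811 = 81530 km².
Ratio = 115700 / 81530 ≈ 1.42.

1.42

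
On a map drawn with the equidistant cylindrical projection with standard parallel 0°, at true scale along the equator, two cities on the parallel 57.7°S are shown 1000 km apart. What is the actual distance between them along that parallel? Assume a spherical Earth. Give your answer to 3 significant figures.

534 km

Plate carrée maps x = Rλ, y = Rφ. The meridian scale is h = 1 and the parallel scale is k = 1/cos φ = sec φ.
Along the parallel at 57.7°, map distances are exaggerated by k = sec 57.7° = 1.871.
True distance = 1000 / 1.871 = 1000 × cos 57.7° ≈ 534 km.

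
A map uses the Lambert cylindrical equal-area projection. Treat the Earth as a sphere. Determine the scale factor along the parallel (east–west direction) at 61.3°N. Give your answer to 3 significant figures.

2.08

The Lambert cylindrical equal-area projection is the cylindrical equal-area projection with its standard parallel at the equator (φ₀ = 0). Cylindrical equal-area (φ₀ = 0°): h = cos φ / cos 0° along meridians, k = cos 0° / cos φ along parallels; h·k = 1.
k = cos 0° / cos 61.3° = 1.000/0.4802 = 2.082.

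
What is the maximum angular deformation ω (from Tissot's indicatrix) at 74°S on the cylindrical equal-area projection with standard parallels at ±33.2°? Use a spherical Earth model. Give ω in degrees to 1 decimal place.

107.1°

For cylindrical equal-area with standard parallel φ₀, h = cos φ / cos φ₀ and k = cos φ₀ / cos φ, so h·k = 1.
At 74°: h = 0.3294, k = 3.036; principal scales a = 3.036, b = 0.3294.
sin(ω/2) = (a − b)/(a + b) = 2.706/3.365 = 0.8042, so ω = 2 arcsin(0.8042) ≈ 107.1°.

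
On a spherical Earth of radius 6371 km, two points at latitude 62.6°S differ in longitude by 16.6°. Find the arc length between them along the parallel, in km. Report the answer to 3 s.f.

Arc length along a parallel = R cos φ · Δλ (with Δλ in radians).
= 6371 × cos 62.6° × (16.6° × π/180) = 6371 × 0.4602 × 0.2897 ≈ 849 km.

849 km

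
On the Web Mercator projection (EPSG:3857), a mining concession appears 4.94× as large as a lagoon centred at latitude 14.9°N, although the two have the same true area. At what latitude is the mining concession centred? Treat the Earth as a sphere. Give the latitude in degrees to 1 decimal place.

64.2°

Mercator areal scale is sec²φ, so apparent-area ratio = sec²φ₁ / sec²φ₂ = cos²φ₂ / cos²φ₁.
cos²φ₂ / cos²φ₁ = 4.94  ⇒  cos φ₁ = cos 14.9° / √4.94 = 0.9664/2.223 = 0.4348.
φ₁ = arccos(0.4348) ≈ 64.2°.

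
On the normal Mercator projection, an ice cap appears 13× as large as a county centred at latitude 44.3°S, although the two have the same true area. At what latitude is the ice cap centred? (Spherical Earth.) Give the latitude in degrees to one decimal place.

78.6°

On Mercator, (apparent₁)/(apparent₂) = sec²φ₁ / sec²φ₂ when true areas are equal.
cos²φ₂ / cos²φ₁ = 13  ⇒  cos φ₁ = cos 44.3° / √13 = 0.7157/3.606 = 0.1985.
φ₁ = arccos(0.1985) ≈ 78.6°.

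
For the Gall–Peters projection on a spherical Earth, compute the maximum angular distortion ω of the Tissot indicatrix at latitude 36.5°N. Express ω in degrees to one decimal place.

14.7°

The Gall–Peters projection is cylindrical equal-area with φ₀ = 45°. Cylindrical equal-area (φ₀ = 45°): h = cos φ / cos 45° along meridians, k = cos 45° / cos φ along parallels; h·k = 1.
At 36.5°: h = 1.137, k = 0.8796; principal scales a = 1.137, b = 0.8796.
sin(ω/2) = (a − b)/(a + b) = 0.2572/2.016 = 0.1275, so ω = 2 arcsin(0.1275) ≈ 14.7°.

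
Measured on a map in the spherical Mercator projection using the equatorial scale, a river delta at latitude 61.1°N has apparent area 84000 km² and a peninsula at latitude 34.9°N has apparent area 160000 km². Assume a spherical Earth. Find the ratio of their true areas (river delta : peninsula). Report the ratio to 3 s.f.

0.182

Mercator's areal exaggeration is sec²φ; hence true area = (apparent area) · cos²φ.
True area of river delta: 84000 × cos²(61.1°) = 84000 × 0.2336 = 19620 km².
True area of peninsula: 160000 × cos²(34.9°) = 160000 × 0.6726 = 107600 km².
Ratio = 19620 / 107600 ≈ 0.182.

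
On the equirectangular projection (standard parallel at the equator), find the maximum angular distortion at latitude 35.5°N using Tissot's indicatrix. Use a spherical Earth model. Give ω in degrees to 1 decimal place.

11.8°

In the plate carrée (x = Rλ, y = Rφ), meridians are true-scale (h = 1) and parallels are stretched by k = sec φ.
At 35.5°: h = 1.000, k = 1.228; principal scales a = 1.228, b = 1.000.
sin(ω/2) = (a − b)/(a + b) = 0.2283/2.228 = 0.1025, so ω = 2 arcsin(0.1025) ≈ 11.8°.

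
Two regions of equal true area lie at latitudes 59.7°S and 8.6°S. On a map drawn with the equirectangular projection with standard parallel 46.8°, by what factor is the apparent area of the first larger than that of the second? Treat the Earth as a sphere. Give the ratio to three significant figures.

With standard parallel φ₀ = 46.8°, the equirectangular projection gives x = Rλ cos φ₀, y = Rφ, so h = 1 and k = cos 46.8° / cos φ.
Areal scale at 59.7°: h·k = 1.000 × 1.357 = 1.357.
Areal scale at 8.6°: h·k = 1.000 × 0.6923 = 0.6923.
Ratio = 1.357/0.6923 ≈ 1.96.

1.96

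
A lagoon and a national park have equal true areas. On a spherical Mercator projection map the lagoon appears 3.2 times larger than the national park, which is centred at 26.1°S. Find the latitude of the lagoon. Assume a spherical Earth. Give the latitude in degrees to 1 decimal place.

For equal true areas on Mercator, apparent areas scale as sec²φ, so the ratio is cos²φ₂ / cos²φ₁.
cos²φ₂ / cos²φ₁ = 3.2  ⇒  cos φ₁ = cos 26.1° / √3.2 = 0.8980/1.789 = 0.5020.
φ₁ = arccos(0.5020) ≈ 59.9°.

59.9°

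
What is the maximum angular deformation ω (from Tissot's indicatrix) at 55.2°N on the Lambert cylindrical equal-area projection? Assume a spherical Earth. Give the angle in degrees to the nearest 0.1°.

61.1°

The Lambert cylindrical equal-area projection is the cylindrical equal-area projection with its standard parallel at the equator (φ₀ = 0). Cylindrical equal-area (φ₀ = 0°): h = cos φ / cos 0° along meridians, k = cos 0° / cos φ along parallels; h·k = 1.
At 55.2°: h = 0.5707, k = 1.752; principal scales a = 1.752, b = 0.5707.
sin(ω/2) = (a − b)/(a + b) = 1.181/2.323 = 0.5086, so ω = 2 arcsin(0.5086) ≈ 61.1°.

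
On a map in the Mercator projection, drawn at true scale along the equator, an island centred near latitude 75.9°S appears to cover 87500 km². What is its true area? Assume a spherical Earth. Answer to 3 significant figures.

Mercator is conformal, so the point scale is isotropic: h = k = sec φ = 1/cos φ.
Areal scale = k² = sec²φ = 1/cos²(75.9°) = 1/0.2436² = 16.85.
True area = apparent / (areal scale) = 87500 / 16.85 ≈ 5190 km².

5190 km²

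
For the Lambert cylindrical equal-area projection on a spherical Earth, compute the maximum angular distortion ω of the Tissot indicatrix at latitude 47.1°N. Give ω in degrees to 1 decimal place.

43.0°

The Lambert cylindrical equal-area projection is the cylindrical equal-area projection with its standard parallel at the equator (φ₀ = 0). A cylindrical equal-area projection with standard parallel φ₀ has meridian scale h = cos φ / cos φ₀ and parallel scale k = cos φ₀ / cos φ (so areas are preserved, h·k = 1).
At 47.1°: h = 0.6807, k = 1.469; principal scales a = 1.469, b = 0.6807.
sin(ω/2) = (a − b)/(a + b) = 0.7883/2.150 = 0.3667, so ω = 2 arcsin(0.3667) ≈ 43.0°.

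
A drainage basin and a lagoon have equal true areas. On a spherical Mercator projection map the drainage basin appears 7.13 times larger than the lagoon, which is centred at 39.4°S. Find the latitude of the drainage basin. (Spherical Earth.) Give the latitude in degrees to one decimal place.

73.2°

Mercator areal scale is sec²φ, so apparent-area ratio = sec²φ₁ / sec²φ₂ = cos²φ₂ / cos²φ₁.
cos²φ₂ / cos²φ₁ = 7.13  ⇒  cos φ₁ = cos 39.4° / √7.13 = 0.7727/2.670 = 0.2894.
φ₁ = arccos(0.2894) ≈ 73.2°.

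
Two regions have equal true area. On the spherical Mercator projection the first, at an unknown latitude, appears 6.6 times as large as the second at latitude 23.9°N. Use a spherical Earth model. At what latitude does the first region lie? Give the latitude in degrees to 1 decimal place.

69.2°

Mercator areal scale is sec²φ, so apparent-area ratio = sec²φ₁ / sec²φ₂ = cos²φ₂ / cos²φ₁.
cos²φ₂ / cos²φ₁ = 6.6  ⇒  cos φ₁ = cos 23.9° / √6.6 = 0.9143/2.569 = 0.3559.
φ₁ = arccos(0.3559) ≈ 69.2°.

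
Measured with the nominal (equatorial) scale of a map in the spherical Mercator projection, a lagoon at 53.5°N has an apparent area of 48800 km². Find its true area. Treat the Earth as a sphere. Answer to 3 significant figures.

The Mercator projection is conformal; its linear scale factor is the same in every direction and equals sec φ = 1/cos φ.
Areal scale = k² = sec²φ = 1/cos²(53.5°) = 1/0.5948² = 2.826.
True area = apparent / (areal scale) = 48800 / 2.826 ≈ 17300 km².

17300 km²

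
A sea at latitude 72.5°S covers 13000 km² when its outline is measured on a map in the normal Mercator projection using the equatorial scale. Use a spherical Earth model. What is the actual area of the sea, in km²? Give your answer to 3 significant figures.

1180 km²

The Mercator projection is conformal; its linear scale factor is the same in every direction and equals sec φ = 1/cos φ.
Areal scale = k² = sec²φ = 1/cos²(72.5°) = 1/0.3007² = 11.06.
True area = apparent / (areal scale) = 13000 / 11.06 ≈ 1180 km².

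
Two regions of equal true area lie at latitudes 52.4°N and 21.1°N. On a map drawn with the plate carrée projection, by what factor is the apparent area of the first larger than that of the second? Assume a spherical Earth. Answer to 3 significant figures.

For the equirectangular projection with φ₀ = 0 (plate carrée), h = 1 along meridians and k = sec φ along parallels.
Areal scale at 52.4°: h·k = 1.000 × 1.639 = 1.639.
Areal scale at 21.1°: h·k = 1.000 × 1.072 = 1.072.
Ratio = 1.639/1.072 ≈ 1.53.

1.53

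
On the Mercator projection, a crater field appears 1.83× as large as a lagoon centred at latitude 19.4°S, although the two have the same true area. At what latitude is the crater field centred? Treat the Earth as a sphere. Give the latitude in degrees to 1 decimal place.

45.8°

On Mercator, (apparent₁)/(apparent₂) = sec²φ₁ / sec²φ₂ when true areas are equal.
cos²φ₂ / cos²φ₁ = 1.83  ⇒  cos φ₁ = cos 19.4° / √1.83 = 0.9432/1.353 = 0.6973.
φ₁ = arccos(0.6973) ≈ 45.8°.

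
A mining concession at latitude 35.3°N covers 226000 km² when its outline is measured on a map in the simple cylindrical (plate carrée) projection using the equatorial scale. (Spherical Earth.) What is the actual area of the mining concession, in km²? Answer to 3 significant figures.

184000 km²

Plate carrée maps x = Rλ, y = Rφ. The meridian scale is h = 1 and the parallel scale is k = 1/cos φ = sec φ.
Areal scale = h·k = 1 × sec φ; at 35.3°, h = 1.000, k = 1.225, so h·k = 1.225.
True area = apparent / (areal scale) = 226000 / 1.225 ≈ 184000 km².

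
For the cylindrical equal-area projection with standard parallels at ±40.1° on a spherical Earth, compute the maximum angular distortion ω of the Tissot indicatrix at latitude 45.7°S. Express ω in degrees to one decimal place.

For cylindrical equal-area with standard parallel φ₀, h = cos φ / cos φ₀ and k = cos φ₀ / cos φ, so h·k = 1.
At 45.7°: h = 0.9131, k = 1.095; principal scales a = 1.095, b = 0.9131.
sin(ω/2) = (a − b)/(a + b) = 0.1822/2.008 = 0.09071, so ω = 2 arcsin(0.09071) ≈ 10.4°.

10.4°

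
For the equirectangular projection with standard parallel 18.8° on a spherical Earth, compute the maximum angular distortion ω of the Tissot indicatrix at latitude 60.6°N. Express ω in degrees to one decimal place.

37.0°

The equidistant cylindrical projection with φ₀ = 18.8° has h = 1 (meridians true) and k = cos φ₀ / cos φ along parallels.
At 60.6°: h = 1.000, k = 1.928; principal scales a = 1.928, b = 1.000.
sin(ω/2) = (a − b)/(a + b) = 0.9284/2.928 = 0.3170, so ω = 2 arcsin(0.3170) ≈ 37.0°.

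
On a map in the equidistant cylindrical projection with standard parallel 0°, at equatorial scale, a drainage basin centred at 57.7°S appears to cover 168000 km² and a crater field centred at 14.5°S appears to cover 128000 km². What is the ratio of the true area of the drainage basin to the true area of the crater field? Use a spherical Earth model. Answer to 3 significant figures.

0.724

Plate carrée has h = 1 and k = sec φ, giving areal scale sec φ; true area = (apparent area) · cos φ.
True area of drainage basin: 168000 × cos(57.7°) = 168000 × 0.5344 = 89770 km².
True area of crater field: 128000 × cos(14.5°) = 128000 × 0.9681 = 123900 km².
Ratio = 89770 / 123900 ≈ 0.724.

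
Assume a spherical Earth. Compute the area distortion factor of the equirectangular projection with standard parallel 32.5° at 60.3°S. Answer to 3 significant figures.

With standard parallel φ₀ = 32.5°, the equirectangular projection gives x = Rλ cos φ₀, y = Rφ, so h = 1 and k = cos 32.5° / cos φ.
Areal scale = h·k = 1 × cos φ₀ / cos φ; at 60.3°, h = 1.000, k = 1.702, so h·k = 1.702.

1.70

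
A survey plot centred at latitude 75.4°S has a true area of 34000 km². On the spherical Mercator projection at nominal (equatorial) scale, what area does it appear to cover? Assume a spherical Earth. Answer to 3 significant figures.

535000 km²

Mercator is conformal, so the point scale is isotropic: h = k = sec φ = 1/cos φ.
Areal scale = k² = sec²φ = 1/cos²(75.4°) = 1/0.2521² = 15.74.
Apparent area = 34000 × 15.74 ≈ 535000 km².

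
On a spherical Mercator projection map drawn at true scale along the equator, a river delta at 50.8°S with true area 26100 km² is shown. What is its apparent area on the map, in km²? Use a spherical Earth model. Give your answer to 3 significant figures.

65300 km²

For Mercator, h = k = sec φ (a conformal cylindrical projection has a single point scale, 1/cos φ).
Areal scale = k² = sec²φ = 1/cos²(50.8°) = 1/0.6320² = 2.503.
Apparent area = 26100 × 2.503 ≈ 65300 km².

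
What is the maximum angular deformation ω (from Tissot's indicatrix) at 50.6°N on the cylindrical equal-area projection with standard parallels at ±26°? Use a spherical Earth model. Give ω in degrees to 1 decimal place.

39.1°

A cylindrical equal-area projection with standard parallel φ₀ has meridian scale h = cos φ / cos φ₀ and parallel scale k = cos φ₀ / cos φ (so areas are preserved, h·k = 1).
At 50.6°: h = 0.7062, k = 1.416; principal scales a = 1.416, b = 0.7062.
sin(ω/2) = (a − b)/(a + b) = 0.7098/2.122 = 0.3345, so ω = 2 arcsin(0.3345) ≈ 39.1°.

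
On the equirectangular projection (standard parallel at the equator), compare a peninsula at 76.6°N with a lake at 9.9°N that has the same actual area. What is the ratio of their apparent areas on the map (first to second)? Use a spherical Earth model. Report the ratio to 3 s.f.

In the plate carrée (x = Rλ, y = Rφ), meridians are true-scale (h = 1) and parallels are stretched by k = sec φ.
Areal scale at 76.6°: h·k = 1.000 × 4.315 = 4.315.
Areal scale at 9.9°: h·k = 1.000 × 1.015 = 1.015.
Ratio = 4.315/1.015 ≈ 4.25.

4.25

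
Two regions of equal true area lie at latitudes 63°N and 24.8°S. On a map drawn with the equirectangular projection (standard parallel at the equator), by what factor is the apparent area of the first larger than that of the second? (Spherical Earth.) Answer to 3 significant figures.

2.00

Plate carrée maps x = Rλ, y = Rφ. The meridian scale is h = 1 and the parallel scale is k = 1/cos φ = sec φ.
Areal scale at 63°: h·k = 1.000 × 2.203 = 2.203.
Areal scale at 24.8°: h·k = 1.000 × 1.102 = 1.102.
Ratio = 2.203/1.102 ≈ 2.00.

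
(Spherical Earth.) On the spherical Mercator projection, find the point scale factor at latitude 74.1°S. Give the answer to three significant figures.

The Mercator projection is conformal; its linear scale factor is the same in every direction and equals sec φ = 1/cos φ.
k = 1/cos 74.1° = 1/0.2740 = 3.650.

3.65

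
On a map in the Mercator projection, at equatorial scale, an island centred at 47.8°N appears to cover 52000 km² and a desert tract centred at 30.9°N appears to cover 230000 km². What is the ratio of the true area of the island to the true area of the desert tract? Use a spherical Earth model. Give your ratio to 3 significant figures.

Since Mercator area scale is 1/cos²φ, the true area equals the apparent area multiplied by cos²φ.
True area of island: 52000 × cos²(47.8°) = 52000 × 0.4512 = 23460 km².
True area of desert tract: 230000 × cos²(30.9°) = 230000 × 0.7363 = 169300 km².
Ratio = 23460 / 169300 ≈ 0.139.

0.139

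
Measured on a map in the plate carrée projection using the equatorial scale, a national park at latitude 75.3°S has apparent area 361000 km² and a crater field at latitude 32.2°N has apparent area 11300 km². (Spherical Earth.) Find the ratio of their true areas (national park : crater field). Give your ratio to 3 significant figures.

9.58

On the plate carrée, areal scale = h·k = 1 × sec φ, so true area = apparent × cos φ.
True area of national park: 361000 × cos(75.3°) = 361000 × 0.2538 = 91610 km².
True area of crater field: 11300 × cos(32.2°) = 11300 × 0.8462 = 9562 km².
Ratio = 91610 / 9562 ≈ 9.58.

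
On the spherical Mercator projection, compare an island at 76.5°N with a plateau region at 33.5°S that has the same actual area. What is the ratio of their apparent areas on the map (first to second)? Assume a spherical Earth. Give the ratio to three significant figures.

12.8

On Mercator, area is exaggerated by sec²φ = 1/cos²φ.
At 76.5°: sec²(76.5°) = 1/0.2334² = 18.35.
At 33.5°: sec²(33.5°) = 1/0.8339² = 1.438.
Ratio = 18.35/1.438 = cos²(33.5°)/cos²(76.5°) ≈ 12.8.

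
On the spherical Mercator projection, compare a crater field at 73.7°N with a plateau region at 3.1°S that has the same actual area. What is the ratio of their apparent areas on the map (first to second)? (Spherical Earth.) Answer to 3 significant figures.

12.7

Mercator is conformal with k = sec φ, so areal scale = k² = sec²φ.
At 73.7°: sec²(73.7°) = 1/0.2807² = 12.69.
At 3.1°: sec²(3.1°) = 1/0.9985² = 1.003.
Ratio = 12.69/1.003 = cos²(3.1°)/cos²(73.7°) ≈ 12.7.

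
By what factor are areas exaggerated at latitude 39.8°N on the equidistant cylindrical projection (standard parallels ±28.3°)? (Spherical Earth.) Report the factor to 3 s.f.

In the equirectangular projection with standard parallel φ₀ = 28.3° (x = Rλ cos φ₀, y = Rφ), meridians are true-scale (h = 1) and the parallel scale is k = cos φ₀ / cos φ.
Areal scale = h·k = 1 × cos φ₀ / cos φ; at 39.8°, h = 1.000, k = 1.146, so h·k = 1.146.

1.15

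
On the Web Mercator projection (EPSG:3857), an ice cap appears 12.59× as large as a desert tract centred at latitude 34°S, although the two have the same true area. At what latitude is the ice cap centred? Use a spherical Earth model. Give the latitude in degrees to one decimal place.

76.5°

On Mercator, (apparent₁)/(apparent₂) = sec²φ₁ / sec²φ₂ when true areas are equal.
cos²φ₂ / cos²φ₁ = 12.59  ⇒  cos φ₁ = cos 34° / √12.59 = 0.8290/3.548 = 0.2336.
φ₁ = arccos(0.2336) ≈ 76.5°.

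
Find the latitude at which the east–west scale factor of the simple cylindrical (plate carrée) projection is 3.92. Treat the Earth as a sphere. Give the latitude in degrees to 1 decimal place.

75.2°

Plate carrée: h = 1, k = sec φ along parallels.
sec φ = 3.92  ⇒  cos φ = 0.2551  ⇒  φ ≈ 75.2°.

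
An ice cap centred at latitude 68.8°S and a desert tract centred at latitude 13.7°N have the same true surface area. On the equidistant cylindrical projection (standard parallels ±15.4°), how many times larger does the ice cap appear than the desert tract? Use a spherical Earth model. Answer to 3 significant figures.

The equidistant cylindrical projection with φ₀ = 15.4° has h = 1 (meridians true) and k = cos φ₀ / cos φ along parallels.
Areal scale at 68.8°: h·k = 1.000 × 2.666 = 2.666.
Areal scale at 13.7°: h·k = 1.000 × 0.9923 = 0.9923.
Ratio = 2.666/0.9923 ≈ 2.69.

2.69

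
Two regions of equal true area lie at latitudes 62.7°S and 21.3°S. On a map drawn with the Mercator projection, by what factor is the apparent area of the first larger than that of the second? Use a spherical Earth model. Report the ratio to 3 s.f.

4.13

Mercator is conformal with k = sec φ, so areal scale = k² = sec²φ.
At 62.7°: sec²(62.7°) = 1/0.4586² = 4.754.
At 21.3°: sec²(21.3°) = 1/0.9317² = 1.152.
Ratio = 4.754/1.152 = cos²(21.3°)/cos²(62.7°) ≈ 4.13.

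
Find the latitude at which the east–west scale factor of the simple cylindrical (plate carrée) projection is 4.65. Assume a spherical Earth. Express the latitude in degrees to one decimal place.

77.6°

Plate carrée: h = 1, k = sec φ along parallels.
sec φ = 4.65  ⇒  cos φ = 0.2151  ⇒  φ ≈ 77.6°.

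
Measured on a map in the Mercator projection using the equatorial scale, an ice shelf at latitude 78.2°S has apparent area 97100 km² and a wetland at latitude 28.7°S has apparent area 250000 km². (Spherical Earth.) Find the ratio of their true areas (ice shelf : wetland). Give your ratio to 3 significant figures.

Since Mercator area scale is 1/cos²φ, the true area equals the apparent area multiplied by cos²φ.
True area of ice shelf: 97100 × cos²(78.2°) = 97100 × 0.04182 = 4061 km².
True area of wetland: 250000 × cos²(28.7°) = 250000 × 0.7694 = 192300 km².
Ratio = 4061 / 192300 ≈ 0.0211.

0.0211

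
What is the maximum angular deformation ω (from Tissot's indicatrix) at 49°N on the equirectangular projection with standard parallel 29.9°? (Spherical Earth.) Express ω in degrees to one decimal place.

In the equirectangular projection with standard parallel φ₀ = 29.9° (x = Rλ cos φ₀, y = Rφ), meridians are true-scale (h = 1) and the parallel scale is k = cos φ₀ / cos φ.
At 49°: h = 1.000, k = 1.321; principal scales a = 1.321, b = 1.000.
sin(ω/2) = (a − b)/(a + b) = 0.3214/2.321 = 0.1384, so ω = 2 arcsin(0.1384) ≈ 15.9°.

15.9°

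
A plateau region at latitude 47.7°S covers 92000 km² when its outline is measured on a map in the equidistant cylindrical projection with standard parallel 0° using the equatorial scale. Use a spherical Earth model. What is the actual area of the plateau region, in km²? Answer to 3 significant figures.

61900 km²

For the equirectangular projection with φ₀ = 0 (plate carrée), h = 1 along meridians and k = sec φ along parallels.
Areal scale = h·k = 1 × sec φ; at 47.7°, h = 1.000, k = 1.486, so h·k = 1.486.
True area = apparent / (areal scale) = 92000 / 1.486 ≈ 61900 km².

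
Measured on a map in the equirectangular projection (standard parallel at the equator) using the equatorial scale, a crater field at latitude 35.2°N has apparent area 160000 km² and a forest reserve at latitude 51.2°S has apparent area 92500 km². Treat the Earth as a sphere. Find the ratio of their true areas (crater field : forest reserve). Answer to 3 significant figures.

On the plate carrée, areal scale = h·k = 1 × sec φ, so true area = apparent × cos φ.
True area of crater field: 160000 × cos(35.2°) = 160000 × 0.8171 = 130700 km².
True area of forest reserve: 92500 × cos(51.2°) = 92500 × 0.6266 = 57960 km².
Ratio = 130700 / 57960 ≈ 2.26.

2.26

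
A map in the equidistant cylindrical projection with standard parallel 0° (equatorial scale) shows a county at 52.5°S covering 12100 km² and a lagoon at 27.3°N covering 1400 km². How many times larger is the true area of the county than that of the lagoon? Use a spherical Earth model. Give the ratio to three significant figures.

On the plate carrée, areal scale = h·k = 1 × sec φ, so true area = apparent × cos φ.
True area of county: 12100 × cos(52.5°) = 12100 × 0.6088 = 7366 km².
True area of lagoon: 1400 × cos(27.3°) = 1400 × 0.8886 = 1244 km².
Ratio = 7366 / 1244 ≈ 5.92.

5.92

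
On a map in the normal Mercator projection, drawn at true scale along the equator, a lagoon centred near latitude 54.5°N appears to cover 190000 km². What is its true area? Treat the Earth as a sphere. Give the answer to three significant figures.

64100 km²

Mercator is conformal, so the point scale is isotropic: h = k = sec φ = 1/cos φ.
Areal scale = k² = sec²φ = 1/cos²(54.5°) = 1/0.5807² = 2.965.
True area = apparent / (areal scale) = 190000 / 2.965 ≈ 64100 km².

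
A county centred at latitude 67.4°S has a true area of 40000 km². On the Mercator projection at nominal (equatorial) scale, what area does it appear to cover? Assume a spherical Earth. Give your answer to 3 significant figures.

271000 km²

The Mercator projection is conformal; its linear scale factor is the same in every direction and equals sec φ = 1/cos φ.
Areal scale = k² = sec²φ = 1/cos²(67.4°) = 1/0.3843² = 6.771.
Apparent area = 40000 × 6.771 ≈ 271000 km².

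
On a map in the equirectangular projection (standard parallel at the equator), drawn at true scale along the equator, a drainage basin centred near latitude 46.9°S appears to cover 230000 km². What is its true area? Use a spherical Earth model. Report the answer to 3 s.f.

157000 km²

For the equirectangular projection with φ₀ = 0 (plate carrée), h = 1 along meridians and k = sec φ along parallels.
Areal scale = h·k = 1 × sec φ; at 46.9°, h = 1.000, k = 1.464, so h·k = 1.464.
True area = apparent / (areal scale) = 230000 / 1.464 ≈ 157000 km².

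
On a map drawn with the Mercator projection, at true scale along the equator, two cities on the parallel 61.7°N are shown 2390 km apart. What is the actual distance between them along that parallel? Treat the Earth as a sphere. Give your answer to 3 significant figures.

For Mercator, h = k = sec φ (a conformal cylindrical projection has a single point scale, 1/cos φ).
Along the parallel at 61.7°, map distances are exaggerated by k = sec 61.7° = 2.109.
True distance = 2390 / 2.109 = 2390 × cos 61.7° ≈ 1130 km.

1130 km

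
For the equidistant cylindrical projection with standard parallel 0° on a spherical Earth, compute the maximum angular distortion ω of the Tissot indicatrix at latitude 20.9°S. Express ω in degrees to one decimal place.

For the equirectangular projection with φ₀ = 0 (plate carrée), h = 1 along meridians and k = sec φ along parallels.
At 20.9°: h = 1.000, k = 1.070; principal scales a = 1.070, b = 1.000.
sin(ω/2) = (a − b)/(a + b) = 0.07043/2.070 = 0.03402, so ω = 2 arcsin(0.03402) ≈ 3.9°.

3.9°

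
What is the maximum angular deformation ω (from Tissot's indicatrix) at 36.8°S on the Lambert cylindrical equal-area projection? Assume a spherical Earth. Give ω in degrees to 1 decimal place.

25.3°

The Lambert cylindrical equal-area projection is the cylindrical equal-area projection with its standard parallel at the equator (φ₀ = 0). A cylindrical equal-area projection with standard parallel φ₀ has meridian scale h = cos φ / cos φ₀ and parallel scale k = cos φ₀ / cos φ (so areas are preserved, h·k = 1).
At 36.8°: h = 0.8007, k = 1.249; principal scales a = 1.249, b = 0.8007.
sin(ω/2) = (a − b)/(a + b) = 0.4481/2.050 = 0.2186, so ω = 2 arcsin(0.2186) ≈ 25.3°.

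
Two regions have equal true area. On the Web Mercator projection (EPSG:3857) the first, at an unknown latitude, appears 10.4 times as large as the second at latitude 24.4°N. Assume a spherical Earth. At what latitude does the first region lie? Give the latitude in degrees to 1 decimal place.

For equal true areas on Mercator, apparent areas scale as sec²φ, so the ratio is cos²φ₂ / cos²φ₁.
cos²φ₂ / cos²φ₁ = 10.4  ⇒  cos φ₁ = cos 24.4° / √10.4 = 0.9107/3.225 = 0.2824.
φ₁ = arccos(0.2824) ≈ 73.6°.

73.6°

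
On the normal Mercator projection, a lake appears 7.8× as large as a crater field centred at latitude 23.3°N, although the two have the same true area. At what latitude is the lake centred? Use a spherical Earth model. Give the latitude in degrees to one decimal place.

For equal true areas on Mercator, apparent areas scale as sec²φ, so the ratio is cos²φ₂ / cos²φ₁.
cos²φ₂ / cos²φ₁ = 7.8  ⇒  cos φ₁ = cos 23.3° / √7.8 = 0.9184/2.793 = 0.3289.
φ₁ = arccos(0.3289) ≈ 70.8°.

70.8°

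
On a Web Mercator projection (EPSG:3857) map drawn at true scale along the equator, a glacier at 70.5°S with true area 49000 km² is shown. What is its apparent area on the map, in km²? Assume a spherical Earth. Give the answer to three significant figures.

For Mercator, h = k = sec φ (a conformal cylindrical projection has a single point scale, 1/cos φ).
Areal scale = k² = sec²φ = 1/cos²(70.5°) = 1/0.3338² = 8.974.
Apparent area = 49000 × 8.974 ≈ 440000 km².

440000 km²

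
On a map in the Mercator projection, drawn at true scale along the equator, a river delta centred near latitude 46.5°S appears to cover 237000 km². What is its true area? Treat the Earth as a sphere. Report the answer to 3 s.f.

For Mercator, h = k = sec φ (a conformal cylindrical projection has a single point scale, 1/cos φ).
Areal scale = k² = sec²φ = 1/cos²(46.5°) = 1/0.6884² = 2.110.
True area = apparent / (areal scale) = 237000 / 2.110 ≈ 112000 km².

112000 km²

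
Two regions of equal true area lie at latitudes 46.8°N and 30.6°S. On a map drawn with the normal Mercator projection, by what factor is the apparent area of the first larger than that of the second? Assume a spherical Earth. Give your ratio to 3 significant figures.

On Mercator, area is exaggerated by sec²φ = 1/cos²φ.
At 46.8°: sec²(46.8°) = 1/0.6845² = 2.134.
At 30.6°: sec²(30.6°) = 1/0.8607² = 1.350.
Ratio = 2.134/1.350 = cos²(30.6°)/cos²(46.8°) ≈ 1.58.

1.58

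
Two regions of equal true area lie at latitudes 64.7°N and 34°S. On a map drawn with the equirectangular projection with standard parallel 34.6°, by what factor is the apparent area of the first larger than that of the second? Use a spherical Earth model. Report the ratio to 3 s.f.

In the equirectangular projection with standard parallel φ₀ = 34.6° (x = Rλ cos φ₀, y = Rφ), meridians are true-scale (h = 1) and the parallel scale is k = cos φ₀ / cos φ.
Areal scale at 64.7°: h·k = 1.000 × 1.926 = 1.926.
Areal scale at 34°: h·k = 1.000 × 0.9929 = 0.9929.
Ratio = 1.926/0.9929 ≈ 1.94.

1.94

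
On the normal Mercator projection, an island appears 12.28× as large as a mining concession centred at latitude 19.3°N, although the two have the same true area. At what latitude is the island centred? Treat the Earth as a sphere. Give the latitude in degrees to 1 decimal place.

On Mercator, (apparent₁)/(apparent₂) = sec²φ₁ / sec²φ₂ when true areas are equal.
cos²φ₂ / cos²φ₁ = 12.28  ⇒  cos φ₁ = cos 19.3° / √12.28 = 0.9438/3.504 = 0.2693.
φ₁ = arccos(0.2693) ≈ 74.4°.

74.4°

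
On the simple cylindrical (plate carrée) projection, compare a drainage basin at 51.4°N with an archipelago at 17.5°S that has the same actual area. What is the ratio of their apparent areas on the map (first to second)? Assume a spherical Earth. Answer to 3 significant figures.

Plate carrée maps x = Rλ, y = Rφ. The meridian scale is h = 1 and the parallel scale is k = 1/cos φ = sec φ.
Areal scale at 51.4°: h·k = 1.000 × 1.603 = 1.603.
Areal scale at 17.5°: h·k = 1.000 × 1.049 = 1.049.
Ratio = 1.603/1.049 ≈ 1.53.

1.53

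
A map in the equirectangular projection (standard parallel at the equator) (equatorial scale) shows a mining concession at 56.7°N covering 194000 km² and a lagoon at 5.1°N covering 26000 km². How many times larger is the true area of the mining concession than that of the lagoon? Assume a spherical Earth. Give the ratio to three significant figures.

4.11

Plate carrée has h = 1 and k = sec φ, giving areal scale sec φ; true area = (apparent area) · cos φ.
True area of mining concession: 194000 × cos(56.7°) = 194000 × 0.5490 = 106500 km².
True area of lagoon: 26000 × cos(5.1°) = 26000 × 0.9960 = 25900 km².
Ratio = 106500 / 25900 ≈ 4.11.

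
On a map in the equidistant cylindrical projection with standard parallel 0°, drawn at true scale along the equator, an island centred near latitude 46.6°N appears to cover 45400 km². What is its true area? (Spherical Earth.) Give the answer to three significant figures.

31200 km²

For the equirectangular projection with φ₀ = 0 (plate carrée), h = 1 along meridians and k = sec φ along parallels.
Areal scale = h·k = 1 × sec φ; at 46.6°, h = 1.000, k = 1.455, so h·k = 1.455.
True area = apparent / (areal scale) = 45400 / 1.455 ≈ 31200 km².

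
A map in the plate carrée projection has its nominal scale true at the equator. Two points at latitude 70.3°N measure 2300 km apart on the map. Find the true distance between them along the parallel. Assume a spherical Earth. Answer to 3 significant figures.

For the equirectangular projection with φ₀ = 0 (plate carrée), h = 1 along meridians and k = sec φ along parallels.
Along the parallel at 70.3°, map distances are exaggerated by k = sec 70.3° = 2.967.
True distance = 2300 / 2.967 = 2300 × cos 70.3° ≈ 775 km.

775 km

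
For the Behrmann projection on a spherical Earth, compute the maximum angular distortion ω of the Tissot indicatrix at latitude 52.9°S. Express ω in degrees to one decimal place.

40.6°

The Behrmann projection is cylindrical equal-area with φ₀ = 30°. For cylindrical equal-area with standard parallel φ₀, h = cos φ / cos φ₀ and k = cos φ₀ / cos φ, so h·k = 1.
At 52.9°: h = 0.6965, k = 1.436; principal scales a = 1.436, b = 0.6965.
sin(ω/2) = (a − b)/(a + b) = 0.7392/2.132 = 0.3467, so ω = 2 arcsin(0.3467) ≈ 40.6°.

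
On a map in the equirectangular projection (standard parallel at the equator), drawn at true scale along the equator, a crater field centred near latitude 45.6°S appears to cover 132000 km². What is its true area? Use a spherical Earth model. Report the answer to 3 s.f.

For the equirectangular projection with φ₀ = 0 (plate carrée), h = 1 along meridians and k = sec φ along parallels.
Areal scale = h·k = 1 × sec φ; at 45.6°, h = 1.000, k = 1.429, so h·k = 1.429.
True area = apparent / (areal scale) = 132000 / 1.429 ≈ 92400 km².

92400 km²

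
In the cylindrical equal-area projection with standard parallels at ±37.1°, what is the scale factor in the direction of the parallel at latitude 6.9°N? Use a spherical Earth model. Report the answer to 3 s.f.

Cylindrical equal-area (φ₀ = 37.1°): h = cos φ / cos 37.1° along meridians, k = cos 37.1° / cos φ along parallels; h·k = 1.
k = cos 37.1° / cos 6.9° = 0.7976/0.9928 = 0.8034.

0.803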